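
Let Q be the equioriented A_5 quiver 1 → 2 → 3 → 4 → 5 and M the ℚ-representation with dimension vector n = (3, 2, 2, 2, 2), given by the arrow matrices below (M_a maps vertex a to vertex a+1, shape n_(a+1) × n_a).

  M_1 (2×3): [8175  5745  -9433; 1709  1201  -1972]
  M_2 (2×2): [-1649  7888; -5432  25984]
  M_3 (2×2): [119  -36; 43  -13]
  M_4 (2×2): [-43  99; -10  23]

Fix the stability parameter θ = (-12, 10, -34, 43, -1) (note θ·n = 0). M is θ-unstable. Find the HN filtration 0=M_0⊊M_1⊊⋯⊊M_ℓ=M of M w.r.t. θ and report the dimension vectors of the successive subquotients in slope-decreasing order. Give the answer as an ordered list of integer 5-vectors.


Via rank(M_{q-1}∘⋯∘M_p): M ≅ I[1,1], I[1,2], I[1,5], I[3,5].
μ_θ-semistable layers: μ^(1)=21; μ^(2)=10; μ^(3)=-12; μ^(4)=-34

((0, 0, 0, 2, 2); (0, 1, 0, 0, 0); (3, 1, 1, 0, 0); (0, 0, 1, 0, 0))


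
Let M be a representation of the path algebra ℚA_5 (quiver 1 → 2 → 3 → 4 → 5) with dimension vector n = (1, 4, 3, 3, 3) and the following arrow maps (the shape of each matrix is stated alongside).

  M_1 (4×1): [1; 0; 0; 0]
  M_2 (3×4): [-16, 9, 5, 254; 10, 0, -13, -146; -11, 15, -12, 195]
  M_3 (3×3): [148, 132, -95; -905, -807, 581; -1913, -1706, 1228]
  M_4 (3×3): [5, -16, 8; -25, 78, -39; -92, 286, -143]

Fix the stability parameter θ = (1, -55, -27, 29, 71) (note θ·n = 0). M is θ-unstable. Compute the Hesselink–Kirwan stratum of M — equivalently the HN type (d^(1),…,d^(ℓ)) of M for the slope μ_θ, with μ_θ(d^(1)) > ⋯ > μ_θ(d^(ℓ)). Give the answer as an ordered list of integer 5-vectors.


Barcode: M ≅ I[1,5], I[2,2], I[2,4], I[2,5], I[5,5]. HN layers by μ_θ (4 steps, strictly decreasing):
  μ^(1)=71; μ^(2)=29; μ^(3)=-27; μ^(4)=-55

((0, 0, 0, 0, 3); (0, 0, 0, 3, 0); (1, 1, 3, 0, 0); (0, 3, 0, 0, 0))


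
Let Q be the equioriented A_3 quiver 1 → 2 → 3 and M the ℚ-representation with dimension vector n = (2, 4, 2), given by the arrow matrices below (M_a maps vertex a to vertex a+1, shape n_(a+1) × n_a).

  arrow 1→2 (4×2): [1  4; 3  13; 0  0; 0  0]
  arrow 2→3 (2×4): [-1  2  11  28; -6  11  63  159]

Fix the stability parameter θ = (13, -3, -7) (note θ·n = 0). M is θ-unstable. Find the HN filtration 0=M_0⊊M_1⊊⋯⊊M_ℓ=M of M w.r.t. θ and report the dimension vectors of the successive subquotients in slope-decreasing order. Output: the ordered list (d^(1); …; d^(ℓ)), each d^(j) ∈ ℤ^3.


Interval decomposition of M: I[1,3]^2, I[2,2]^2.
HN type (ℓ=2): μ^(1)=1; μ^(2)=-3

((2, 2, 2); (0, 2, 0))


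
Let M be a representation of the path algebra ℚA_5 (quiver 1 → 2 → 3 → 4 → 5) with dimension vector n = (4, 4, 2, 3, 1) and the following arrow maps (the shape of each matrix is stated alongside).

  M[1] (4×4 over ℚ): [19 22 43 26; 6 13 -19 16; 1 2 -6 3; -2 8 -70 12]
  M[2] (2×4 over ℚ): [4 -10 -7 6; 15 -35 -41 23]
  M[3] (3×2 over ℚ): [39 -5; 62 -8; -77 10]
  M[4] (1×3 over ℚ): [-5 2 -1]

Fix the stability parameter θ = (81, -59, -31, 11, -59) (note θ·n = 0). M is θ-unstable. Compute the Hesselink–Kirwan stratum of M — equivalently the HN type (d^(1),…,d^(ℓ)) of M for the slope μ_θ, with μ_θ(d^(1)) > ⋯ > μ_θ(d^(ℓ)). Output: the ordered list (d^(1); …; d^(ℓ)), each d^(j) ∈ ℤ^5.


Interval decomposition of M: I[1,1], I[1,2], I[1,4], I[1,5], I[2,2], I[4,4].
HN type (ℓ=5): μ^(1)=81; μ^(2)=11; μ^(3)=-3; μ^(4)=-57/5; μ^(5)=-59

((1, 0, 0, 0, 0); (1, 1, 0, 2, 0); (1, 1, 1, 0, 0); (1, 1, 1, 1, 1); (0, 1, 0, 0, 0))


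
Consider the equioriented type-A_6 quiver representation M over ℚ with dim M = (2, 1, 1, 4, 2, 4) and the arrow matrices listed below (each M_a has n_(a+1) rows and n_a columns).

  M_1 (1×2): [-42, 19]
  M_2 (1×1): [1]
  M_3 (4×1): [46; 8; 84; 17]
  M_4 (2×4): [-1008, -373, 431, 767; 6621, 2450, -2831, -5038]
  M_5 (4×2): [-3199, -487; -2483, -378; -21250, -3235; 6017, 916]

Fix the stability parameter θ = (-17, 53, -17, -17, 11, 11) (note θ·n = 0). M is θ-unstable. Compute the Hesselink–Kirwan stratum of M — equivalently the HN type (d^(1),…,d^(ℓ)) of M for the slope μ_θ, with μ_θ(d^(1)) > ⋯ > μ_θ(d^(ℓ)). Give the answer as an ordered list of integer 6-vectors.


Barcode: M ≅ I[1,1], I[1,6], I[4,4]^2, I[4,6], I[6,6]^2. HN layers by μ_θ (3 steps, strictly decreasing):
  μ^(1)=11; μ^(2)=19/3; μ^(3)=-17

((0, 0, 0, 0, 2, 4); (0, 1, 1, 1, 0, 0); (2, 0, 0, 3, 0, 0))


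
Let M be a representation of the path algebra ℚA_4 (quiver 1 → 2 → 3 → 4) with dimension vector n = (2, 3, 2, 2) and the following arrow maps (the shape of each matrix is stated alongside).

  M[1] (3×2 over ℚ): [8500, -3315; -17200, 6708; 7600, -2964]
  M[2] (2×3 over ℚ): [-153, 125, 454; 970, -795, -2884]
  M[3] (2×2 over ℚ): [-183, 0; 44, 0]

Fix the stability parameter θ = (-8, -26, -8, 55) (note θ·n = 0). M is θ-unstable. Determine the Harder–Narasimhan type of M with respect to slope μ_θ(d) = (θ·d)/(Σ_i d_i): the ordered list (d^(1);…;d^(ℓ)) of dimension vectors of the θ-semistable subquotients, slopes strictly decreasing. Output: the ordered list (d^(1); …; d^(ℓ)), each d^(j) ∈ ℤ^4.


Barcode: M ≅ I[1,1], I[1,4], I[2,2], I[2,3], I[4,4]. HN layers by μ_θ (4 steps, strictly decreasing):
  μ^(1)=55; μ^(2)=-8; μ^(3)=-17; μ^(4)=-26

((0, 0, 0, 2); (1, 0, 2, 0); (1, 1, 0, 0); (0, 2, 0, 0))


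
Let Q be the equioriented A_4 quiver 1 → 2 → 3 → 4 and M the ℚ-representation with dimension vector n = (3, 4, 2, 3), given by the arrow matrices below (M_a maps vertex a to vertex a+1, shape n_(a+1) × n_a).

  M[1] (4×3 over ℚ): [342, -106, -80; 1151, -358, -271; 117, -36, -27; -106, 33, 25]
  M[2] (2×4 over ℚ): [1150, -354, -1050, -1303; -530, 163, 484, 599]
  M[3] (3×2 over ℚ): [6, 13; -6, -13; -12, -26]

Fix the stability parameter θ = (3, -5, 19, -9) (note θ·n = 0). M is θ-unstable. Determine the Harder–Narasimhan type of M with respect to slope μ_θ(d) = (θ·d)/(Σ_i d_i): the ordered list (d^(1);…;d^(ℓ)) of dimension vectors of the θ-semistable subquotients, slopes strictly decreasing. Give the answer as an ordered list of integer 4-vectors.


Barcode: M ≅ I[1,1], I[1,3], I[1,4], I[2,2]^2, I[4,4]^2. HN layers by μ_θ (6 steps, strictly decreasing):
  μ^(1)=19; μ^(2)=5; μ^(3)=3; μ^(4)=-1; μ^(5)=-5; μ^(6)=-9

((0, 0, 1, 0); (0, 0, 1, 1); (1, 0, 0, 0); (2, 2, 0, 0); (0, 2, 0, 0); (0, 0, 0, 2))


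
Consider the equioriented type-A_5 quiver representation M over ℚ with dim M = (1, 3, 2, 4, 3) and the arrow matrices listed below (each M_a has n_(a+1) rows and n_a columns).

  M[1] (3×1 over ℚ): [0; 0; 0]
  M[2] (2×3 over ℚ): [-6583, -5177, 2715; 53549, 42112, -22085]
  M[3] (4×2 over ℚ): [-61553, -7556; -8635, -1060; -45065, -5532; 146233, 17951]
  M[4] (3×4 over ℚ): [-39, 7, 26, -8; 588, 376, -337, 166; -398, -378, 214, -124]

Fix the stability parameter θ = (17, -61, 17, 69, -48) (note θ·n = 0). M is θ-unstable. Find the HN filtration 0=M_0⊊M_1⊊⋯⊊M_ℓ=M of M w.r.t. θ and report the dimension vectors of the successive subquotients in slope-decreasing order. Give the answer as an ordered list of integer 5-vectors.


Barcode: M ≅ I[1,1], I[2,2], I[2,4], I[2,5], I[4,4], I[4,5], I[5,5]. HN layers by μ_θ (6 steps, strictly decreasing):
  μ^(1)=69; μ^(2)=17; μ^(3)=38/3; μ^(4)=21/2; μ^(5)=-48; μ^(6)=-61

((0, 0, 0, 2, 0); (1, 0, 1, 0, 0); (0, 0, 1, 1, 1); (0, 0, 0, 1, 1); (0, 0, 0, 0, 1); (0, 3, 0, 0, 0))


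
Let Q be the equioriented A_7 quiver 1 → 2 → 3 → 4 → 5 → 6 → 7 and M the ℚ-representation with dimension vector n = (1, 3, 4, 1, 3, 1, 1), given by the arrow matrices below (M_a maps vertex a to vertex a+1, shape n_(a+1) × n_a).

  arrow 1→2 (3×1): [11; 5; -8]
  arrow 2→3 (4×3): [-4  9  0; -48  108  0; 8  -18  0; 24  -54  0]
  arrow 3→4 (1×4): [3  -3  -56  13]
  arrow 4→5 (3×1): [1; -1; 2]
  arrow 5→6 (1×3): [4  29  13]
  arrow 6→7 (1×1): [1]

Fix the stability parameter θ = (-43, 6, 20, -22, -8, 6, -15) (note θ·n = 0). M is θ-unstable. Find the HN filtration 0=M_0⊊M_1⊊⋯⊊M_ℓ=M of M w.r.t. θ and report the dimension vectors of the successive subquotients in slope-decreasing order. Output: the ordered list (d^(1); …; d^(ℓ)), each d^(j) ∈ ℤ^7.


Barcode: M ≅ I[1,7], I[2,2]^2, I[3,3]^3, I[5,5]^2. HN layers by μ_θ (5 steps, strictly decreasing):
  μ^(1)=20; μ^(2)=6; μ^(3)=-13/6; μ^(4)=-8; μ^(5)=-43

((0, 0, 3, 0, 0, 0, 0); (0, 2, 0, 0, 0, 0, 0); (0, 1, 1, 1, 1, 1, 1); (0, 0, 0, 0, 2, 0, 0); (1, 0, 0, 0, 0, 0, 0))


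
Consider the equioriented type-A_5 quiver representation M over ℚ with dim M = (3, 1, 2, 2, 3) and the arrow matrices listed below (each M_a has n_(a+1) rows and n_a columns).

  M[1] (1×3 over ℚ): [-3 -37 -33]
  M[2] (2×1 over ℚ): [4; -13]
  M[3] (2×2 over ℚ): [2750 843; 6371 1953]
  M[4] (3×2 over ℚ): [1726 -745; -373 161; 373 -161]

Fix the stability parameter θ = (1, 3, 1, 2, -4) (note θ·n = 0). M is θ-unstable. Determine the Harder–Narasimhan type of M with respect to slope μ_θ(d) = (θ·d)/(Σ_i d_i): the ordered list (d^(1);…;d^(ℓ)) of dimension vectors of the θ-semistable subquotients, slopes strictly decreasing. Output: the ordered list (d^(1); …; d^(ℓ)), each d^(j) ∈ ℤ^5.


Barcode: M ≅ I[1,1]^2, I[1,5], I[3,5], I[5,5]. HN layers by μ_θ (4 steps, strictly decreasing):
  μ^(1)=1; μ^(2)=3/5; μ^(3)=-1/3; μ^(4)=-4

((2, 0, 0, 0, 0); (1, 1, 1, 1, 1); (0, 0, 1, 1, 1); (0, 0, 0, 0, 1))


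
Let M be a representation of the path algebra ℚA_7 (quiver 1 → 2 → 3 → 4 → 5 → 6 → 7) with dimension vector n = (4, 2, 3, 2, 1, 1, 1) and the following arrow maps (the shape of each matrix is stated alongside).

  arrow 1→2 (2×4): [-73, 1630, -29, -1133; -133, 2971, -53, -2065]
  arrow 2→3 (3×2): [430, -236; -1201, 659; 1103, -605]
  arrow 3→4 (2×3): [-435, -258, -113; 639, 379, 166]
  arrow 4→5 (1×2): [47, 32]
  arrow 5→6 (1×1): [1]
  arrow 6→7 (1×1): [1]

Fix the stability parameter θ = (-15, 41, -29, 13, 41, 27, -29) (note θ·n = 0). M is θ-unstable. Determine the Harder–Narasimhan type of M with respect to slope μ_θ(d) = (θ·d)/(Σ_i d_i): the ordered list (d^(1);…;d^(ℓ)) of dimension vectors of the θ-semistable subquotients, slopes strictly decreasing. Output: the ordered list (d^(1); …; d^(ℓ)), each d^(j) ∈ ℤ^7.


Via rank(M_{q-1}∘⋯∘M_p): M ≅ I[1,1]^2, I[1,4], I[1,7], I[3,3].
μ_θ-semistable layers: μ^(1)=13; μ^(2)=6; μ^(3)=-15; μ^(4)=-29

((0, 0, 0, 2, 1, 1, 1); (0, 2, 2, 0, 0, 0, 0); (4, 0, 0, 0, 0, 0, 0); (0, 0, 1, 0, 0, 0, 0))


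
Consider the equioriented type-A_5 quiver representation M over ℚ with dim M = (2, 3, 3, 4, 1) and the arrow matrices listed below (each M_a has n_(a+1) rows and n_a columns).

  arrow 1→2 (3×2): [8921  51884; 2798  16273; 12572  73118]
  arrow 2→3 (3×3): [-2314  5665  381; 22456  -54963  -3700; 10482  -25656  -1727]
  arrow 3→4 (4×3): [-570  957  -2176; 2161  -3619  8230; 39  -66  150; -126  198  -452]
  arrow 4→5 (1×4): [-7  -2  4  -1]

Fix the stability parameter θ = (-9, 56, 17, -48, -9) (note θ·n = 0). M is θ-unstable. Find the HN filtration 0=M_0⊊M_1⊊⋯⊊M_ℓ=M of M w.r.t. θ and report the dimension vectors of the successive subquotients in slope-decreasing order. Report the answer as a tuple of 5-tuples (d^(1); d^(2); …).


Barcode: M ≅ I[1,4], I[1,5], I[2,3], I[4,4]^2. HN layers by μ_θ (5 steps, strictly decreasing):
  μ^(1)=73/2; μ^(2)=25/3; μ^(3)=4; μ^(4)=-9; μ^(5)=-48

((0, 1, 1, 0, 0); (0, 1, 1, 1, 0); (0, 1, 1, 1, 1); (2, 0, 0, 0, 0); (0, 0, 0, 2, 0))


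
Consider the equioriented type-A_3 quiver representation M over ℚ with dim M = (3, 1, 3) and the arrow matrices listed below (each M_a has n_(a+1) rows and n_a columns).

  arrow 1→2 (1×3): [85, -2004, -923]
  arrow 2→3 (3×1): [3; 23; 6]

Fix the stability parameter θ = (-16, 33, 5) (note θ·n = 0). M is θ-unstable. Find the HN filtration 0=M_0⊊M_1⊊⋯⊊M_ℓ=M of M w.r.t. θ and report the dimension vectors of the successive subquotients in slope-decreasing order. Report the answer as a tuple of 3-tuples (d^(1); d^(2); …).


Via rank(M_{q-1}∘⋯∘M_p): M ≅ I[1,1]^2, I[1,3], I[3,3]^2.
μ_θ-semistable layers: μ^(1)=19; μ^(2)=5; μ^(3)=-16

((0, 1, 1); (0, 0, 2); (3, 0, 0))


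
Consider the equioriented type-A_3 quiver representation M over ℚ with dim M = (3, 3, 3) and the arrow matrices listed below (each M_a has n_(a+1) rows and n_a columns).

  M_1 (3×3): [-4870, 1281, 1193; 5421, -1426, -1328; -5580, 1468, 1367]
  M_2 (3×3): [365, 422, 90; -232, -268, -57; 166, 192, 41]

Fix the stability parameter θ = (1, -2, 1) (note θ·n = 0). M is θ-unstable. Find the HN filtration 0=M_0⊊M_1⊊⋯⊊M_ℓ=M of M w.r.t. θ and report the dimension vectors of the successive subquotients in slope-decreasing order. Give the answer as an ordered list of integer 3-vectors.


Interval decomposition of M: I[1,2], I[1,3]^2, I[3,3].
HN type (ℓ=2): μ^(1)=1; μ^(2)=-1/2

((0, 0, 3); (3, 3, 0))


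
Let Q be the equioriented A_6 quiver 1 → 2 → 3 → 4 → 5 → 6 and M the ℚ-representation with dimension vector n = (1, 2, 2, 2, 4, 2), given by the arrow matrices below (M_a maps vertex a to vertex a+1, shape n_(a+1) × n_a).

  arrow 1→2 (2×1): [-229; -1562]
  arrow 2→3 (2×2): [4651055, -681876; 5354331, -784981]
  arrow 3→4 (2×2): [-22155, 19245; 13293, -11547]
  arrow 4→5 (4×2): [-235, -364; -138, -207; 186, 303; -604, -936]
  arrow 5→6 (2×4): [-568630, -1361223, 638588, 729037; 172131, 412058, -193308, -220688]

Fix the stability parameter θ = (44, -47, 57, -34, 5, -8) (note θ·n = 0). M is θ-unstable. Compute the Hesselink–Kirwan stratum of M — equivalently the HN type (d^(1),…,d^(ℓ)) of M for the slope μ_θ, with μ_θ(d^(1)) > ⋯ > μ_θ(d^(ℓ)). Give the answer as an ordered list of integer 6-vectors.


Via rank(M_{q-1}∘⋯∘M_p): M ≅ I[1,3], I[2,6], I[4,6], I[5,5]^2.
μ_θ-semistable layers: μ^(1)=57; μ^(2)=5; μ^(3)=-3/2; μ^(4)=-34; μ^(5)=-47

((0, 0, 1, 0, 0, 0); (0, 0, 1, 1, 3, 1); (1, 1, 0, 0, 1, 1); (0, 0, 0, 1, 0, 0); (0, 1, 0, 0, 0, 0))


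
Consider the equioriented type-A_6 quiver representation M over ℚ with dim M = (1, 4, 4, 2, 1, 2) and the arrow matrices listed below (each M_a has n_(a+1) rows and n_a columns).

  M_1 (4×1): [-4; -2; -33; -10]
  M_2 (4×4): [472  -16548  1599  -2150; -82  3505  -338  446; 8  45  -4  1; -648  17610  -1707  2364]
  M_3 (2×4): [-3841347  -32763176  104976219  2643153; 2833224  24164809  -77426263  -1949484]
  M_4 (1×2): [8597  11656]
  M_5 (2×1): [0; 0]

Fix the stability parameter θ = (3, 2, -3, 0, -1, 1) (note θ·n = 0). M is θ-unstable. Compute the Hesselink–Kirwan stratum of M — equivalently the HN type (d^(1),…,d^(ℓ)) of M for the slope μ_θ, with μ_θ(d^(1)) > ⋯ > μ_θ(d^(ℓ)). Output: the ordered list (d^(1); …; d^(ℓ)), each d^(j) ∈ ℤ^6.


Barcode: M ≅ I[1,3], I[2,2], I[2,4], I[2,5], I[3,3], I[6,6]^2. HN layers by μ_θ (6 steps, strictly decreasing):
  μ^(1)=2; μ^(2)=1; μ^(3)=2/3; μ^(4)=0; μ^(5)=-1/2; μ^(6)=-3

((0, 1, 0, 0, 0, 0); (0, 0, 0, 0, 0, 2); (1, 1, 1, 0, 0, 0); (0, 0, 0, 1, 0, 0); (0, 2, 2, 1, 1, 0); (0, 0, 1, 0, 0, 0))


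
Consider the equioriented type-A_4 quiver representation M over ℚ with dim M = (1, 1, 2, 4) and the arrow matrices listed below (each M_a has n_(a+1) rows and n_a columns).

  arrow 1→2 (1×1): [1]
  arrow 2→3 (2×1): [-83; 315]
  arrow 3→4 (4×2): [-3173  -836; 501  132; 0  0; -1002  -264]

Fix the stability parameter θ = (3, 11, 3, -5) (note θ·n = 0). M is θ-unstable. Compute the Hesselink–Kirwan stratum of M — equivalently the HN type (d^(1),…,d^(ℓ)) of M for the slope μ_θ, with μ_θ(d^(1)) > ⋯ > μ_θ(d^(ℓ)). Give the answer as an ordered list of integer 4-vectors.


Interval decomposition of M: I[1,4], I[3,3], I[4,4]^3.
HN type (ℓ=2): μ^(1)=3; μ^(2)=-5

((1, 1, 2, 1); (0, 0, 0, 3))


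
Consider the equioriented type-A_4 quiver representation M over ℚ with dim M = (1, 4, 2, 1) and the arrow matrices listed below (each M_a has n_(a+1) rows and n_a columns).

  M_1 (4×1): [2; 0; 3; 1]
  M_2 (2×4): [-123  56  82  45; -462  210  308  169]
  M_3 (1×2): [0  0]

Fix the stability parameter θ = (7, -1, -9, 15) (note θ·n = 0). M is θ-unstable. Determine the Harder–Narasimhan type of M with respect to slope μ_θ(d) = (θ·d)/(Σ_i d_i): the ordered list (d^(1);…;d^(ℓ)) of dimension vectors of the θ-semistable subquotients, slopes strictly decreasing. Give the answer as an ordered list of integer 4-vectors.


Via rank(M_{q-1}∘⋯∘M_p): M ≅ I[1,3], I[2,2]^2, I[2,3], I[4,4].
μ_θ-semistable layers: μ^(1)=15; μ^(2)=-1; μ^(3)=-5

((0, 0, 0, 1); (1, 3, 1, 0); (0, 1, 1, 0))


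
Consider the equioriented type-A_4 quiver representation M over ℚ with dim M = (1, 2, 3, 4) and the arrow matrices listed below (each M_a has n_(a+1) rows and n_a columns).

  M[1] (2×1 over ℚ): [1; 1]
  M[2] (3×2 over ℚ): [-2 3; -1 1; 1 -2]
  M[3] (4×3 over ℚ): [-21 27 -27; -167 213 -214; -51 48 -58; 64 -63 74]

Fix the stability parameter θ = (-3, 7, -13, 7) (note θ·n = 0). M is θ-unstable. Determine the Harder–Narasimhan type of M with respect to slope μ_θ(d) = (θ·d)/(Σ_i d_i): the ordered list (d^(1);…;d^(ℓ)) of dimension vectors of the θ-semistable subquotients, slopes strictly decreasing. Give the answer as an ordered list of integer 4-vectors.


Barcode: M ≅ I[1,4], I[2,4], I[3,4], I[4,4]. HN layers by μ_θ (3 steps, strictly decreasing):
  μ^(1)=7; μ^(2)=-3; μ^(3)=-13

((0, 0, 0, 4); (1, 2, 2, 0); (0, 0, 1, 0))


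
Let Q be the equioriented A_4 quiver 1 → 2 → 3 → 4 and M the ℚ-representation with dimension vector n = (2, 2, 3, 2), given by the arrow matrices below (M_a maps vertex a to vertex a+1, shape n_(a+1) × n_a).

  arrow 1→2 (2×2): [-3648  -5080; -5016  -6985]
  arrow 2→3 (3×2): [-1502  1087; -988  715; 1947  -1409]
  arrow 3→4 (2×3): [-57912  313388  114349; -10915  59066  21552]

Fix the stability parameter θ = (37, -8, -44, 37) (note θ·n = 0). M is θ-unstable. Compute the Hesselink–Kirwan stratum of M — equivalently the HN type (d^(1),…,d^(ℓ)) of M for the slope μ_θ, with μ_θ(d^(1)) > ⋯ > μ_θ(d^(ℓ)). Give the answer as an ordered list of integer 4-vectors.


Interval decomposition of M: I[1,1], I[1,4], I[2,4], I[3,3].
HN type (ℓ=4): μ^(1)=37; μ^(2)=-5; μ^(3)=-26; μ^(4)=-44

((1, 0, 0, 2); (1, 1, 1, 0); (0, 1, 1, 0); (0, 0, 1, 0))


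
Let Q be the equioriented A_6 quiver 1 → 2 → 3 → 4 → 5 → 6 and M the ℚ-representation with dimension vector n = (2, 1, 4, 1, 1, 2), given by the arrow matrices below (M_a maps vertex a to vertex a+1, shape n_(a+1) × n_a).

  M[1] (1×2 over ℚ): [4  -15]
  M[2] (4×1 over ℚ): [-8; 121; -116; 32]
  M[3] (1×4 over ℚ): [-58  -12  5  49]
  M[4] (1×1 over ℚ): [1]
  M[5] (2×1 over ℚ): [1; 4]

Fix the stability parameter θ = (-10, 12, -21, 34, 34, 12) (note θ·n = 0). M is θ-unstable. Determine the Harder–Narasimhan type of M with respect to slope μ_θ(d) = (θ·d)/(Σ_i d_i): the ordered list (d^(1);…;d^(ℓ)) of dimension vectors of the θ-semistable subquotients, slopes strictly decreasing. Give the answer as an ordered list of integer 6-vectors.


Via rank(M_{q-1}∘⋯∘M_p): M ≅ I[1,1], I[1,3], I[3,3]^2, I[3,6], I[6,6].
μ_θ-semistable layers: μ^(1)=80/3; μ^(2)=12; μ^(3)=-9/2; μ^(4)=-10; μ^(5)=-21

((0, 0, 0, 1, 1, 1); (0, 0, 0, 0, 0, 1); (0, 1, 1, 0, 0, 0); (2, 0, 0, 0, 0, 0); (0, 0, 3, 0, 0, 0))


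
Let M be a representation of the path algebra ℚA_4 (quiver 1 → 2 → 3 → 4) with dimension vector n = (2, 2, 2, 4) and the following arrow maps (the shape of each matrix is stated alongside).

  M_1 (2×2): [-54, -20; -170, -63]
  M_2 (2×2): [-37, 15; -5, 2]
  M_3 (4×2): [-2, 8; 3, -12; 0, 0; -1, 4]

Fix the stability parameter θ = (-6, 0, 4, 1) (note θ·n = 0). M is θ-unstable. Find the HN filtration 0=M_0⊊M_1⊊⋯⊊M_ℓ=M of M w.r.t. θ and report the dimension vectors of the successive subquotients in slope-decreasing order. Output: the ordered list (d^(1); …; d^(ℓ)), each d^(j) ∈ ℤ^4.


Via rank(M_{q-1}∘⋯∘M_p): M ≅ I[1,3], I[1,4], I[4,4]^3.
μ_θ-semistable layers: μ^(1)=4; μ^(2)=5/2; μ^(3)=1; μ^(4)=0; μ^(5)=-6

((0, 0, 1, 0); (0, 0, 1, 1); (0, 0, 0, 3); (0, 2, 0, 0); (2, 0, 0, 0))


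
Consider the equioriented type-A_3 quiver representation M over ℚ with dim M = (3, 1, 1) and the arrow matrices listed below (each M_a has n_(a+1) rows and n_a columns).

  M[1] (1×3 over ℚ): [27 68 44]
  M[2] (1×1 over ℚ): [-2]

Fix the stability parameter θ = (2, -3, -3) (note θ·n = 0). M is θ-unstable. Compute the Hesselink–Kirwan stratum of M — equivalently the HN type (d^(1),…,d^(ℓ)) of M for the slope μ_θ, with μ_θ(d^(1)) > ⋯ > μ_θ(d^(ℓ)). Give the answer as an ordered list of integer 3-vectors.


Via rank(M_{q-1}∘⋯∘M_p): M ≅ I[1,1]^2, I[1,3].
μ_θ-semistable layers: μ^(1)=2; μ^(2)=-4/3

((2, 0, 0); (1, 1, 1))


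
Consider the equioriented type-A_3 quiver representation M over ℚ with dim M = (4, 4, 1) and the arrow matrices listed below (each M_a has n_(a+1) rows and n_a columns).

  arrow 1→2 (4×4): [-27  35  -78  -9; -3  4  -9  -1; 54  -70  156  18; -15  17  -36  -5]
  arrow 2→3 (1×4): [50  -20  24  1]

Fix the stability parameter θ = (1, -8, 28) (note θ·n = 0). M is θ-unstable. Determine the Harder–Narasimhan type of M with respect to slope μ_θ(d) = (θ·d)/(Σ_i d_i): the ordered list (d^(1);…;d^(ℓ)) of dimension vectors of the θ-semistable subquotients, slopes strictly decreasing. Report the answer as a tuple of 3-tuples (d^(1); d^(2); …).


Interval decomposition of M: I[1,1]^2, I[1,2], I[1,3], I[2,2]^2.
HN type (ℓ=4): μ^(1)=28; μ^(2)=1; μ^(3)=-7/2; μ^(4)=-8

((0, 0, 1); (2, 0, 0); (2, 2, 0); (0, 2, 0))


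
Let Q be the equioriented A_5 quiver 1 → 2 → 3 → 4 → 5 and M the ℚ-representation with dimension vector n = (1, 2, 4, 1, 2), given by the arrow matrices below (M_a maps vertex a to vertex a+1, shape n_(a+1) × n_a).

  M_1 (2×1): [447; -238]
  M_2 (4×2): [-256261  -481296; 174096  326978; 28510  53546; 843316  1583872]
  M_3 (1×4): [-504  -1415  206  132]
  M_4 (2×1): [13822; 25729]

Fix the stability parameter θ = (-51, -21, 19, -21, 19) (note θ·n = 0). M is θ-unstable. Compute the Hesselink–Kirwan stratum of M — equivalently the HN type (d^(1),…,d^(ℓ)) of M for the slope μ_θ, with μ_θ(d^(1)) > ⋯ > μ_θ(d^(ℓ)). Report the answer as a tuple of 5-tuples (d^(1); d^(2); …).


Via rank(M_{q-1}∘⋯∘M_p): M ≅ I[1,3], I[2,5], I[3,3]^2, I[5,5].
μ_θ-semistable layers: μ^(1)=19; μ^(2)=-1; μ^(3)=-21; μ^(4)=-51

((0, 0, 3, 0, 2); (0, 0, 1, 1, 0); (0, 2, 0, 0, 0); (1, 0, 0, 0, 0))


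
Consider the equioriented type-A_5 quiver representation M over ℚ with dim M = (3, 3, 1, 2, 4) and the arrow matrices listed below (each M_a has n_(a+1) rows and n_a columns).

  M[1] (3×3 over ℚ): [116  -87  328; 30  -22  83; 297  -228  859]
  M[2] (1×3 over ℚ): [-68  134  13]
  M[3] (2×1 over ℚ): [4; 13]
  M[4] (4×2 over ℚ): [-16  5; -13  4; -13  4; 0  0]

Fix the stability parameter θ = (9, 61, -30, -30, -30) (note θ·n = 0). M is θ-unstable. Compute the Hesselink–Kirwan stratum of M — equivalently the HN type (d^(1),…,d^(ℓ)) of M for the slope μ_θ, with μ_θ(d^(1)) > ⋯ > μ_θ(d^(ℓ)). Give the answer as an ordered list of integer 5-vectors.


Via rank(M_{q-1}∘⋯∘M_p): M ≅ I[1,2]^2, I[1,5], I[4,5], I[5,5]^2.
μ_θ-semistable layers: μ^(1)=61; μ^(2)=9; μ^(3)=-4; μ^(4)=-30

((0, 2, 0, 0, 0); (2, 0, 0, 0, 0); (1, 1, 1, 1, 1); (0, 0, 0, 1, 3))


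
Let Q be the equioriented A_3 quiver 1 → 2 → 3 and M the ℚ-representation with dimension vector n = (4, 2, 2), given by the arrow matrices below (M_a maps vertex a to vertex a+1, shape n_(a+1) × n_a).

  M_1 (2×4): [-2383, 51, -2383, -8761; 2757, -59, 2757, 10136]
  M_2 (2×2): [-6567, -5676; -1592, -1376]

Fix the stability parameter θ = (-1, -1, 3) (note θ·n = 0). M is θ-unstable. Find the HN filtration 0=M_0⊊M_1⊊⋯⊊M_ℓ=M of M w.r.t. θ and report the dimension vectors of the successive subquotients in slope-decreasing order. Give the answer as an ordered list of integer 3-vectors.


Interval decomposition of M: I[1,1]^2, I[1,2], I[1,3], I[3,3].
HN type (ℓ=2): μ^(1)=3; μ^(2)=-1

((0, 0, 2); (4, 2, 0))


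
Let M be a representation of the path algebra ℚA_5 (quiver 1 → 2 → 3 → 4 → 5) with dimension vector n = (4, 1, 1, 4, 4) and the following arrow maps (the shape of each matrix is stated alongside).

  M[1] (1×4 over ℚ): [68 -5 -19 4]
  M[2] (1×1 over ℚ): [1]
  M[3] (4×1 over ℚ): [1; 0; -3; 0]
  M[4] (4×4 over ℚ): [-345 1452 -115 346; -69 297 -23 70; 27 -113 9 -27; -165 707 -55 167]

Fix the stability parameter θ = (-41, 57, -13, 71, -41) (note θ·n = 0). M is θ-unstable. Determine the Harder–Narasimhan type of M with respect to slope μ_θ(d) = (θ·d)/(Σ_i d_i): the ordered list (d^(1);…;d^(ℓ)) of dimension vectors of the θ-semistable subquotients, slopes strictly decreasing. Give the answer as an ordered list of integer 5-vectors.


Via rank(M_{q-1}∘⋯∘M_p): M ≅ I[1,1]^3, I[1,4], I[4,5]^3, I[5,5].
μ_θ-semistable layers: μ^(1)=71; μ^(2)=22; μ^(3)=15; μ^(4)=-41

((0, 0, 0, 1, 0); (0, 1, 1, 0, 0); (0, 0, 0, 3, 3); (4, 0, 0, 0, 1))


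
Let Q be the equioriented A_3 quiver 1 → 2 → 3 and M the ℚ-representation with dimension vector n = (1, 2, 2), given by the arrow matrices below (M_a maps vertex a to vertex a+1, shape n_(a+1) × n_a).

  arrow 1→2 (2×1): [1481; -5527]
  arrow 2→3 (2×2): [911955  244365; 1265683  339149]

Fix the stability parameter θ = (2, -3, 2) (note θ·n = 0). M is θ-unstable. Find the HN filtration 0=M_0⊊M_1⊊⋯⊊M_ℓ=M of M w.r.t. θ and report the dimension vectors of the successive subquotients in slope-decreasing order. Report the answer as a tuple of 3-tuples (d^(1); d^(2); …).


Via rank(M_{q-1}∘⋯∘M_p): M ≅ I[1,2], I[2,3], I[3,3].
μ_θ-semistable layers: μ^(1)=2; μ^(2)=-1/2; μ^(3)=-3

((0, 0, 2); (1, 1, 0); (0, 1, 0))


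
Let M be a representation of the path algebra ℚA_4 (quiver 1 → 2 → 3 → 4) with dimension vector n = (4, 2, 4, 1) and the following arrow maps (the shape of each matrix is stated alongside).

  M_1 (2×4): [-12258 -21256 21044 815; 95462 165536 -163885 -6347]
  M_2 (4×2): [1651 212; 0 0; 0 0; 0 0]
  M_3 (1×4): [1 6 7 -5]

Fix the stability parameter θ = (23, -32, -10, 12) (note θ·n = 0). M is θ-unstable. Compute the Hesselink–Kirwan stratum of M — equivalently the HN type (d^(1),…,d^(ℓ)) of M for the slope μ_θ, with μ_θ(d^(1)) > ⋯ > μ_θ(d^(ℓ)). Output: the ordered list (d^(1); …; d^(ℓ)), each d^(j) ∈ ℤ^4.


Interval decomposition of M: I[1,1]^2, I[1,2], I[1,4], I[3,3]^3.
HN type (ℓ=5): μ^(1)=23; μ^(2)=12; μ^(3)=-9/2; μ^(4)=-19/3; μ^(5)=-10

((2, 0, 0, 0); (0, 0, 0, 1); (1, 1, 0, 0); (1, 1, 1, 0); (0, 0, 3, 0))


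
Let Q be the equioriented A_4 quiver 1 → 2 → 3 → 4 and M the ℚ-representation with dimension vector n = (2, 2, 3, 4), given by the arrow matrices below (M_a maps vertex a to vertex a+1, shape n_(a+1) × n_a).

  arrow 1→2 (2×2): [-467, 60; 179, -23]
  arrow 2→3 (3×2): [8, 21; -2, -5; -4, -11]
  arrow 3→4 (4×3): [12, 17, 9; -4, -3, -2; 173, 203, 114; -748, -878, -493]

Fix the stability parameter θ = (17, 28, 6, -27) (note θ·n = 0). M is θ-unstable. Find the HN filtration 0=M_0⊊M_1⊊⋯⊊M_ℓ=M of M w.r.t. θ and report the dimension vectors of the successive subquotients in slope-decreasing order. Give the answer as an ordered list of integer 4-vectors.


Barcode: M ≅ I[1,4]^2, I[3,4], I[4,4]. HN layers by μ_θ (3 steps, strictly decreasing):
  μ^(1)=6; μ^(2)=-21/2; μ^(3)=-27

((2, 2, 2, 2); (0, 0, 1, 1); (0, 0, 0, 1))


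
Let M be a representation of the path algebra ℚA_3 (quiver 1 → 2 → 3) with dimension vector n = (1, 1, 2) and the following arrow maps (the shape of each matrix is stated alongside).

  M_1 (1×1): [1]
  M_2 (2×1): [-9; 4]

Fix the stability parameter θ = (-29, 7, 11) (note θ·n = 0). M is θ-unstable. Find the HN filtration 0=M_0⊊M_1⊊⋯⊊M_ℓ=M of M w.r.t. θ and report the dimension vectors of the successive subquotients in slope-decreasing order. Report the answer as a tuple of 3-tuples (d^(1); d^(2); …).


Interval decomposition of M: I[1,3], I[3,3].
HN type (ℓ=3): μ^(1)=11; μ^(2)=7; μ^(3)=-29

((0, 0, 2); (0, 1, 0); (1, 0, 0))


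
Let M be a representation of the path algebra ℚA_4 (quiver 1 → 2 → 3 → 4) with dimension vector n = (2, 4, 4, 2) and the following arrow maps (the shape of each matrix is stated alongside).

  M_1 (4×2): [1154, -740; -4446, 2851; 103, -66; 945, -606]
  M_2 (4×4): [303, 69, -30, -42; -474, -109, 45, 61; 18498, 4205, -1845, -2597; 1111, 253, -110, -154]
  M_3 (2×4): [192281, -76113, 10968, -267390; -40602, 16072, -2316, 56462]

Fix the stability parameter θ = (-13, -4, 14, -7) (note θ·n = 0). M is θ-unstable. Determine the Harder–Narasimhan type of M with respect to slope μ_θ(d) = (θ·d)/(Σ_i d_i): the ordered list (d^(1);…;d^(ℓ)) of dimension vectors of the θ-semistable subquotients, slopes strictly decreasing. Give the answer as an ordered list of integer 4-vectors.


Via rank(M_{q-1}∘⋯∘M_p): M ≅ I[1,3], I[1,4], I[2,2]^2, I[3,3], I[3,4].
μ_θ-semistable layers: μ^(1)=14; μ^(2)=7/2; μ^(3)=-4; μ^(4)=-13

((0, 0, 2, 0); (0, 0, 2, 2); (0, 4, 0, 0); (2, 0, 0, 0))


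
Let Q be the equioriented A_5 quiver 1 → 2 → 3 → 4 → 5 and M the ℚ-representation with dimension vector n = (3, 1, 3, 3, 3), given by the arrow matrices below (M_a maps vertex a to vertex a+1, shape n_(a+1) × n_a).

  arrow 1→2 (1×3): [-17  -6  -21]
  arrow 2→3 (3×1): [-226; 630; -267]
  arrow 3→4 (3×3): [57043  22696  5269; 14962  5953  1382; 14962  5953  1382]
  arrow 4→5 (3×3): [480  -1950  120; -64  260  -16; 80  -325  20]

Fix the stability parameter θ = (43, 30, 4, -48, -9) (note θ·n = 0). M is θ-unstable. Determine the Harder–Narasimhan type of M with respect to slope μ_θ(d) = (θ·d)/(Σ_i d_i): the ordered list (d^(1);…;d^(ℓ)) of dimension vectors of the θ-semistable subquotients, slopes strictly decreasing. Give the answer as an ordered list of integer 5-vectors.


Barcode: M ≅ I[1,1]^2, I[1,4], I[3,3], I[3,5], I[4,4], I[5,5]^2. HN layers by μ_θ (6 steps, strictly decreasing):
  μ^(1)=43; μ^(2)=29/4; μ^(3)=4; μ^(4)=-9; μ^(5)=-22; μ^(6)=-48

((2, 0, 0, 0, 0); (1, 1, 1, 1, 0); (0, 0, 1, 0, 0); (0, 0, 0, 0, 3); (0, 0, 1, 1, 0); (0, 0, 0, 1, 0))


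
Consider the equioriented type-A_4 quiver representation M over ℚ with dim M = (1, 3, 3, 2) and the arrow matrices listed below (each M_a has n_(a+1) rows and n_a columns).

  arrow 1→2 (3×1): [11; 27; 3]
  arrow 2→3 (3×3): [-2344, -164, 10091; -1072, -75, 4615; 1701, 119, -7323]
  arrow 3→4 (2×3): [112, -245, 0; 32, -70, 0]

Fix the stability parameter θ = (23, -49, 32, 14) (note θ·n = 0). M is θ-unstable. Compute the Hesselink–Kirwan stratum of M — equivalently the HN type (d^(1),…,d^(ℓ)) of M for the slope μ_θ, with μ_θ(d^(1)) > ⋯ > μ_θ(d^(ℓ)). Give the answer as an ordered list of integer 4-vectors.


Barcode: M ≅ I[1,4], I[2,3]^2, I[4,4]. HN layers by μ_θ (5 steps, strictly decreasing):
  μ^(1)=32; μ^(2)=23; μ^(3)=14; μ^(4)=-13; μ^(5)=-49

((0, 0, 2, 0); (0, 0, 1, 1); (0, 0, 0, 1); (1, 1, 0, 0); (0, 2, 0, 0))


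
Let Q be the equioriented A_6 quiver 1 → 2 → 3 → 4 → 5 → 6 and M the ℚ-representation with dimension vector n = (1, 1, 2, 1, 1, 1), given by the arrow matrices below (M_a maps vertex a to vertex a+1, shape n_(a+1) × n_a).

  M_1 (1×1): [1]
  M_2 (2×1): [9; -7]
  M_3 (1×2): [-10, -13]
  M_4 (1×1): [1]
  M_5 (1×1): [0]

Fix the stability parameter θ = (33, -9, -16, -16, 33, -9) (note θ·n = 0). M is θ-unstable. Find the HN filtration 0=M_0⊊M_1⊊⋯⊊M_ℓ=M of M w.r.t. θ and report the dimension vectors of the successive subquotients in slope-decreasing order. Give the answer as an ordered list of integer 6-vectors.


Barcode: M ≅ I[1,5], I[3,3], I[6,6]. HN layers by μ_θ (4 steps, strictly decreasing):
  μ^(1)=33; μ^(2)=-2; μ^(3)=-9; μ^(4)=-16

((0, 0, 0, 0, 1, 0); (1, 1, 1, 1, 0, 0); (0, 0, 0, 0, 0, 1); (0, 0, 1, 0, 0, 0))


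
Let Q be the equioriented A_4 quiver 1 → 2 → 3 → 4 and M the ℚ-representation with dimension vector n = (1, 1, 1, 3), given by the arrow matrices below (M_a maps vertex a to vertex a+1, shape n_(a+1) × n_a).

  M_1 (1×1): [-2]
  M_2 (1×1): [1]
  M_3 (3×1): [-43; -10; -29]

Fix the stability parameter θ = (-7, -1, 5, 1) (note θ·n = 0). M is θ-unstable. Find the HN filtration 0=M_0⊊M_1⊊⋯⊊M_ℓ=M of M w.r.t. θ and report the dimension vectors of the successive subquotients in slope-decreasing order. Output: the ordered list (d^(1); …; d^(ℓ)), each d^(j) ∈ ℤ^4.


Via rank(M_{q-1}∘⋯∘M_p): M ≅ I[1,4], I[4,4]^2.
μ_θ-semistable layers: μ^(1)=3; μ^(2)=1; μ^(3)=-1; μ^(4)=-7

((0, 0, 1, 1); (0, 0, 0, 2); (0, 1, 0, 0); (1, 0, 0, 0))


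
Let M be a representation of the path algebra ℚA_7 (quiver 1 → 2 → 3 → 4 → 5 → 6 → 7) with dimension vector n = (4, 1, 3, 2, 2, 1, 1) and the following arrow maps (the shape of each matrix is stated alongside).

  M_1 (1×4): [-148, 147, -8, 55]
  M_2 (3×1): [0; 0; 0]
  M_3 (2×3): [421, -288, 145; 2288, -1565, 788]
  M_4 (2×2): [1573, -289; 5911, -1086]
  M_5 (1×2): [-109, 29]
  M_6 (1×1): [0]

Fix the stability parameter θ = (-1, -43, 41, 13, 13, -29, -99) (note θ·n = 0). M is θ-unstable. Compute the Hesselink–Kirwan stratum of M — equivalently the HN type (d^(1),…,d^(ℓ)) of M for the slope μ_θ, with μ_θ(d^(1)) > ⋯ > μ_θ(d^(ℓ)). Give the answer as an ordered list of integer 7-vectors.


Via rank(M_{q-1}∘⋯∘M_p): M ≅ I[1,1]^3, I[1,2], I[3,3], I[3,5], I[3,6], I[7,7].
μ_θ-semistable layers: μ^(1)=41; μ^(2)=67/3; μ^(3)=19/2; μ^(4)=-1; μ^(5)=-22; μ^(6)=-99

((0, 0, 1, 0, 0, 0, 0); (0, 0, 1, 1, 1, 0, 0); (0, 0, 1, 1, 1, 1, 0); (3, 0, 0, 0, 0, 0, 0); (1, 1, 0, 0, 0, 0, 0); (0, 0, 0, 0, 0, 0, 1))


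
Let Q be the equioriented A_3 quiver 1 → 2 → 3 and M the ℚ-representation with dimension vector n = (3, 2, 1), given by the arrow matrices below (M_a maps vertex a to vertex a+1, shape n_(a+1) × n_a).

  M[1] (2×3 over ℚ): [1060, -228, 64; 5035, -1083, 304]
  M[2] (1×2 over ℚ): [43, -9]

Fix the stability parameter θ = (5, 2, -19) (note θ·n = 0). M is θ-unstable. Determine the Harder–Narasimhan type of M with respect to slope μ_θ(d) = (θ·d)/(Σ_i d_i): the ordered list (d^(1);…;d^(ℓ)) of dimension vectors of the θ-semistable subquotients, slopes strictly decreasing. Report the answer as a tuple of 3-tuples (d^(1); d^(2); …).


Via rank(M_{q-1}∘⋯∘M_p): M ≅ I[1,1]^2, I[1,3], I[2,2].
μ_θ-semistable layers: μ^(1)=5; μ^(2)=2; μ^(3)=-4

((2, 0, 0); (0, 1, 0); (1, 1, 1))


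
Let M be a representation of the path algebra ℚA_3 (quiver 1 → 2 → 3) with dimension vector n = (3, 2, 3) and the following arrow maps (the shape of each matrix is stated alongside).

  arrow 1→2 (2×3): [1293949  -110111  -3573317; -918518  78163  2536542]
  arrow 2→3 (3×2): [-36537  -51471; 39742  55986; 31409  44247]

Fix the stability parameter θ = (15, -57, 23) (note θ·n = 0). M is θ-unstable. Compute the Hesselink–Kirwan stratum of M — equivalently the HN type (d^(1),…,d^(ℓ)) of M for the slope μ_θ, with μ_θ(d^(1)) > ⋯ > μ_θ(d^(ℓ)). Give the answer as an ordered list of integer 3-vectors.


Barcode: M ≅ I[1,1], I[1,2], I[1,3], I[3,3]^2. HN layers by μ_θ (3 steps, strictly decreasing):
  μ^(1)=23; μ^(2)=15; μ^(3)=-21

((0, 0, 3); (1, 0, 0); (2, 2, 0))


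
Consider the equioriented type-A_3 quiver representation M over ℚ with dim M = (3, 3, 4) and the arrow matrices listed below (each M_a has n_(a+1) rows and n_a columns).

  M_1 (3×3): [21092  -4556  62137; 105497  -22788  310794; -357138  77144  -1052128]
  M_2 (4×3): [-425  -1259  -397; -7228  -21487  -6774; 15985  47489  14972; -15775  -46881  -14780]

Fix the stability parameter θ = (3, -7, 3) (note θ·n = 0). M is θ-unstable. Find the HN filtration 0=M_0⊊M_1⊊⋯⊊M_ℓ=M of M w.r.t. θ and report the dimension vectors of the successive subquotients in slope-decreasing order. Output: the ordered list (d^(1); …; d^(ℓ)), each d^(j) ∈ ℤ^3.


Barcode: M ≅ I[1,1], I[1,3]^2, I[2,3], I[3,3]. HN layers by μ_θ (3 steps, strictly decreasing):
  μ^(1)=3; μ^(2)=-2; μ^(3)=-7

((1, 0, 4); (2, 2, 0); (0, 1, 0))


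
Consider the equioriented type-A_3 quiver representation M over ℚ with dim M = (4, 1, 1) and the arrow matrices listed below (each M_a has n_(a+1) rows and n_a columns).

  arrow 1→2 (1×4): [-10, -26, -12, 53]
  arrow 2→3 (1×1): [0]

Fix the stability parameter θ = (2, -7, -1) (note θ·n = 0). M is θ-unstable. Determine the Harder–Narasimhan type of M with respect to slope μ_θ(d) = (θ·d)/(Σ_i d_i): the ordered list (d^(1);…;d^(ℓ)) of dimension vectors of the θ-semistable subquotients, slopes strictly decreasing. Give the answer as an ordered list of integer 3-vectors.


Via rank(M_{q-1}∘⋯∘M_p): M ≅ I[1,1]^3, I[1,2], I[3,3].
μ_θ-semistable layers: μ^(1)=2; μ^(2)=-1; μ^(3)=-5/2

((3, 0, 0); (0, 0, 1); (1, 1, 0))


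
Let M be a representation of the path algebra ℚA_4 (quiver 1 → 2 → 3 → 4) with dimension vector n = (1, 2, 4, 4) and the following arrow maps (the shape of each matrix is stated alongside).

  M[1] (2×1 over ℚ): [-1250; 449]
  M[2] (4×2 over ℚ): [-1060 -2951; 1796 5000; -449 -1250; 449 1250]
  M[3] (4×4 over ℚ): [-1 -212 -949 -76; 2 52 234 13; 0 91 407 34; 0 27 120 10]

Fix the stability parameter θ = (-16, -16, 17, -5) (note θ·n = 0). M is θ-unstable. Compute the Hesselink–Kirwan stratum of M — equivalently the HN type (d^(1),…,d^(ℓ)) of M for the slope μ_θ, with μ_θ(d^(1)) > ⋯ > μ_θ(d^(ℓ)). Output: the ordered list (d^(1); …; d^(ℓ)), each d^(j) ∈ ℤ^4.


Via rank(M_{q-1}∘⋯∘M_p): M ≅ I[1,4], I[2,4], I[3,4]^2.
μ_θ-semistable layers: μ^(1)=6; μ^(2)=-16

((0, 0, 4, 4); (1, 2, 0, 0))


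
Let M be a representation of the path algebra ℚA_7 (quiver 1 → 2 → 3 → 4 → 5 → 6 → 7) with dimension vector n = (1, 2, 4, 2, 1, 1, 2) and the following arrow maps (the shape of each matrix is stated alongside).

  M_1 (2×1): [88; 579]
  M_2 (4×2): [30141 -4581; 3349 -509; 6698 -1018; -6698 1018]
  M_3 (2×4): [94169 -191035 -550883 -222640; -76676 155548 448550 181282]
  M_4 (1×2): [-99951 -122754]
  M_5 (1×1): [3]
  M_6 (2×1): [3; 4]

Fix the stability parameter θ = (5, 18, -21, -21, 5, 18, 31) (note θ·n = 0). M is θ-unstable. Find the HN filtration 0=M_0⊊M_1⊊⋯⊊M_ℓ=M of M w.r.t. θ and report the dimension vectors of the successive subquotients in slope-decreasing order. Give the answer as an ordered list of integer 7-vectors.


Barcode: M ≅ I[1,3], I[2,2], I[3,3], I[3,4], I[3,7], I[7,7]. HN layers by μ_θ (5 steps, strictly decreasing):
  μ^(1)=31; μ^(2)=18; μ^(3)=5; μ^(4)=2/3; μ^(5)=-21

((0, 0, 0, 0, 0, 0, 2); (0, 1, 0, 0, 0, 1, 0); (0, 0, 0, 0, 1, 0, 0); (1, 1, 1, 0, 0, 0, 0); (0, 0, 3, 2, 0, 0, 0))


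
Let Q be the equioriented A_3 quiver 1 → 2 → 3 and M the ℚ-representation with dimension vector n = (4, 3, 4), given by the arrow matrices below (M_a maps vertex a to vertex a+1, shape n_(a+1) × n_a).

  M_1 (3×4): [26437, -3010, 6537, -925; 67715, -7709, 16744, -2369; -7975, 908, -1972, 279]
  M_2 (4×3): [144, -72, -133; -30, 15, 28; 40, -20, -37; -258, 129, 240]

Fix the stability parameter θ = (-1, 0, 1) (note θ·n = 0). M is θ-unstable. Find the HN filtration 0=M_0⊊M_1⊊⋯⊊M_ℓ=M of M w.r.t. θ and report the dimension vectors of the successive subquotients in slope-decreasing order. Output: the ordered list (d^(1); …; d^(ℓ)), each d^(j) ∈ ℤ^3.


Barcode: M ≅ I[1,1], I[1,2], I[1,3]^2, I[3,3]^2. HN layers by μ_θ (3 steps, strictly decreasing):
  μ^(1)=1; μ^(2)=0; μ^(3)=-1

((0, 0, 4); (0, 3, 0); (4, 0, 0))
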